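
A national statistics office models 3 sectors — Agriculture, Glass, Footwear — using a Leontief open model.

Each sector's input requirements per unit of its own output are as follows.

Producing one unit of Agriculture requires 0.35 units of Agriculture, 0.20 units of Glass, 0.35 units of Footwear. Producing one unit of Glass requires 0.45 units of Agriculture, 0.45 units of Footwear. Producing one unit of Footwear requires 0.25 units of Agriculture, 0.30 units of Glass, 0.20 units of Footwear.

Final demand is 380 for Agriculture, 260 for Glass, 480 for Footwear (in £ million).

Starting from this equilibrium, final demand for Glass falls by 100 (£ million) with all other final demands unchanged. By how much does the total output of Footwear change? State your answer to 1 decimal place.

Δx_F = -221.7

I − A =
  [   0.65    -0.45    -0.25]
  [  -0.20     1.00    -0.30]
  [  -0.35    -0.45     0.80]
Cofactors of I−A, C_ij = (−1)^(i+j)·(minor ij) (rows/columns in the sector order above):
  C_11 = (1.00)(0.80) − (-0.30)(-0.45) = 0.6650
  C_12 = −[(-0.20)(0.80) − (-0.30)(-0.35)] = 0.2650
  C_13 = (-0.20)(-0.45) − (1.00)(-0.35) = 0.4400
  C_21 = −[(-0.45)(0.80) − (-0.25)(-0.45)] = 0.4725
  C_22 = (0.65)(0.80) − (-0.25)(-0.35) = 0.4325
  C_23 = −[(0.65)(-0.45) − (-0.45)(-0.35)] = 0.4500
  C_31 = (-0.45)(-0.30) − (-0.25)(1.00) = 0.3850
  C_32 = −[(0.65)(-0.30) − (-0.25)(-0.20)] = 0.2450
  C_33 = (0.65)(1.00) − (-0.45)(-0.20) = 0.5600
det(I−A) = Σ_j (I−A)_1j·C_1j = (0.65)(0.6650) + (-0.45)(0.2650) + (-0.25)(0.4400) = 0.2030
adj(I−A) = Cᵀ =
  [ 0.6650   0.4725   0.3850]
  [ 0.2650   0.4325   0.2450]
  [ 0.4400   0.4500   0.5600]
(I − A)⁻¹ = adj(I−A) / det(I−A) ≈
  [   3.2759     2.3276     1.8966]
  [   1.3054     2.1305     1.2069]
  [   2.1675     2.2167     2.7586]
Δx = (I − A)⁻¹ Δd with Δd having -100 in the Glass component and 0 elsewhere.
So Δx_F = L_FG · (-100), where L_FG = adj(I−A)_FG / det(I−A) = 0.4500 / 0.2030.
Δx_F = 0.4500 × (-100) / 0.2030 = -45.00 / 0.2030 ≈ -221.7.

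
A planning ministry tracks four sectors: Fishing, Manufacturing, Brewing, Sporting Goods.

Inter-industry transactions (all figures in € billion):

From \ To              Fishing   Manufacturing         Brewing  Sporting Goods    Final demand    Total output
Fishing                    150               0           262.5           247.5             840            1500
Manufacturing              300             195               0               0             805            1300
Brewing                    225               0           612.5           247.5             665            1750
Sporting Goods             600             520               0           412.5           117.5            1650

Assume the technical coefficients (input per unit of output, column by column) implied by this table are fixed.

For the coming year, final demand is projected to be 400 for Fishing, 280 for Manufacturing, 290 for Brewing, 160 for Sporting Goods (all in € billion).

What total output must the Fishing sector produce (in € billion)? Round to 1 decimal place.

Technical coefficients a_ij = z_ij / X_j:
  a_11 = 150/1500 = 0.10, a_21 = 300/1500 = 0.20, a_31 = 225/1500 = 0.15, a_41 = 600/1500 = 0.40
  a_12 = 0/1300 = 0.00, a_22 = 195/1300 = 0.15, a_32 = 0/1300 = 0.00, a_42 = 520/1300 = 0.40
  a_13 = 262.5/1750 = 0.15, a_23 = 0/1750 = 0.00, a_33 = 612.5/1750 = 0.35, a_43 = 0/1750 = 0.00
  a_14 = 247.5/1650 = 0.15, a_24 = 0/1650 = 0.00, a_34 = 247.5/1650 = 0.15, a_44 = 412.5/1650 = 0.25
I − A =
  [   0.90     0.00    -0.15    -0.15]
  [  -0.20     0.85     0.00     0.00]
  [  -0.15     0.00     0.65    -0.15]
  [  -0.40    -0.40     0.00     0.75]
Compute the cofactors C_ij = (−1)^(i+j)·(3×3 minor ij) of I−A; the adjugate is their transpose:
adj(I−A) = Cᵀ =
  [ 0.414375   0.048000   0.095625   0.102000]
  [ 0.097500   0.373875   0.022500   0.024000]
  [ 0.158625   0.063000   0.510750   0.133875]
  [ 0.273000   0.225000   0.063000   0.478125]
det(I−A) = Σ_j (I−A)_1j·C_1j = (0.90)(0.414375) + (0.00)(0.097500) + (-0.15)(0.158625) + (-0.15)(0.273000) = 0.30819375
(I − A)⁻¹ = adj(I−A) / det(I−A) ≈
  [   1.3445     0.1557     0.3103     0.3310]
  [   0.3164     1.2131     0.0730     0.0779]
  [   0.5147     0.2044     1.6572     0.4344]
  [   0.8858     0.7301     0.2044     1.5514]
x = (I − A)⁻¹ d = adj(I−A)·d / det(I−A), with det(I−A) = 0.30819375:
  x_1 = (0.414375·400 + 0.048000·280 + 0.095625·290 + 0.102000·160) / 0.30819375 = 223.24125 / 0.30819375 ≈ 724.4
  x_2 = (0.097500·400 + 0.373875·280 + 0.022500·290 + 0.024000·160) / 0.30819375 = 154.05 / 0.30819375 ≈ 499.8
  x_3 = (0.158625·400 + 0.063000·280 + 0.510750·290 + 0.133875·160) / 0.30819375 = 250.6275 / 0.30819375 ≈ 813.2
  x_4 = (0.273000·400 + 0.225000·280 + 0.063000·290 + 0.478125·160) / 0.30819375 = 266.97 / 0.30819375 ≈ 866.2

x_1 = 724.4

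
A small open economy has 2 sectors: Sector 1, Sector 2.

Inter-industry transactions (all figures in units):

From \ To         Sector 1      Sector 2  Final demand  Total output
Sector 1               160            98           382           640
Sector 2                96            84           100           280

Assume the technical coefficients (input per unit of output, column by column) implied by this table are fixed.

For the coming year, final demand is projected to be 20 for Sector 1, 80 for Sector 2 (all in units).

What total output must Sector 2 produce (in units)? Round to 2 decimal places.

x_2 = 133.33

Technical coefficients a_ij = z_ij / X_j:
  a_11 = 160/640 = 0.25, a_21 = 96/640 = 0.15
  a_12 = 98/280 = 0.35, a_22 = 84/280 = 0.30
I − A =
  [   0.75    -0.35]
  [  -0.15     0.70]
det(I−A) = (0.75)(0.70) − (-0.35)(-0.15) = 0.4725
adj(I−A) = [[0.70, 0.35], [0.15, 0.75]]
(I − A)⁻¹ = adj(I−A) / det(I−A) ≈
  [   1.4815     0.7407]
  [   0.3175     1.5873]
x = (I − A)⁻¹ d = adj(I−A)·d / det(I−A), with det(I−A) = 0.4725:
  x_1 = (0.70·20 + 0.35·80) / 0.4725 = 42.00 / 0.4725 ≈ 88.89
  x_2 = (0.15·20 + 0.75·80) / 0.4725 = 63.00 / 0.4725 ≈ 133.33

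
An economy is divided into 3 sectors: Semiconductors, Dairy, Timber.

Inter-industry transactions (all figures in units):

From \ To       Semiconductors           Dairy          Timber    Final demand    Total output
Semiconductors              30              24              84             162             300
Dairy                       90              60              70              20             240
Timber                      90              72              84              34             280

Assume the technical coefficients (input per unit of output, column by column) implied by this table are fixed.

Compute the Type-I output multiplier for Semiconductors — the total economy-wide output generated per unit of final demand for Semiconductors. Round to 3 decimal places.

Technical coefficients a_ij = z_ij / X_j:
  a_11 = 30/300 = 0.10, a_21 = 90/300 = 0.30, a_31 = 90/300 = 0.30
  a_12 = 24/240 = 0.10, a_22 = 60/240 = 0.25, a_32 = 72/240 = 0.30
  a_13 = 84/280 = 0.30, a_23 = 70/280 = 0.25, a_33 = 84/280 = 0.30
I − A =
  [   0.90    -0.10    -0.30]
  [  -0.30     0.75    -0.25]
  [  -0.30    -0.30     0.70]
Cofactors of I−A, C_ij = (−1)^(i+j)·(minor ij) (rows/columns in the sector order above):
  C_11 = (0.75)(0.70) − (-0.25)(-0.30) = 0.4500
  C_12 = −[(-0.30)(0.70) − (-0.25)(-0.30)] = 0.2850
  C_13 = (-0.30)(-0.30) − (0.75)(-0.30) = 0.3150
  C_21 = −[(-0.10)(0.70) − (-0.30)(-0.30)] = 0.1600
  C_22 = (0.90)(0.70) − (-0.30)(-0.30) = 0.5400
  C_23 = −[(0.90)(-0.30) − (-0.10)(-0.30)] = 0.3000
  C_31 = (-0.10)(-0.25) − (-0.30)(0.75) = 0.2500
  C_32 = −[(0.90)(-0.25) − (-0.30)(-0.30)] = 0.3150
  C_33 = (0.90)(0.75) − (-0.10)(-0.30) = 0.6450
det(I−A) = Σ_j (I−A)_1j·C_1j = (0.90)(0.4500) + (-0.10)(0.2850) + (-0.30)(0.3150) = 0.2820
adj(I−A) = Cᵀ =
  [ 0.4500   0.1600   0.2500]
  [ 0.2850   0.5400   0.3150]
  [ 0.3150   0.3000   0.6450]
(I − A)⁻¹ = adj(I−A) / det(I−A) ≈
  [   1.5957     0.5674     0.8865]
  [   1.0106     1.9149     1.1170]
  [   1.1170     1.0638     2.2872]
The output multiplier for sector j is the column-j sum of the Leontief inverse (I − A)⁻¹ = adj(I−A) / det(I−A).
Column 1 of adj(I−A): (0.4500, 0.2850, 0.3150); det(I−A) = 0.2820.
m_1 = (0.4500 + 0.2850 + 0.3150) / 0.2820 = 1.05 / 0.2820 ≈ 3.723.

m_1 = 3.723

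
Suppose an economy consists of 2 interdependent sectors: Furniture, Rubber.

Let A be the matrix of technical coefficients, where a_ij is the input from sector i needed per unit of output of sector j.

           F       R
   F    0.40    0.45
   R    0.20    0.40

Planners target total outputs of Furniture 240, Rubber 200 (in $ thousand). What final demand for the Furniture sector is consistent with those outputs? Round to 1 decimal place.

I − A =
  [   0.60    -0.45]
  [  -0.20     0.60]
d = (I − A) x:
  d_F = (+0.60)·240 + (-0.45)·200 = 54.0
  d_R = (-0.20)·240 + (+0.60)·200 = 72.0

d_F = 54.0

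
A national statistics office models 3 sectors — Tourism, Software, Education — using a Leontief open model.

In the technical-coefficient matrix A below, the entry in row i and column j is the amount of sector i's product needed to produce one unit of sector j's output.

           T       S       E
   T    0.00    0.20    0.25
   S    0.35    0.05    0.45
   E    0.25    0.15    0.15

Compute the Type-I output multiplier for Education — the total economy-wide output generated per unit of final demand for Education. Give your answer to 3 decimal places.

m_E = 2.980

I − A =
  [   1.00    -0.20    -0.25]
  [  -0.35     0.95    -0.45]
  [  -0.25    -0.15     0.85]
Cofactors of I−A, C_ij = (−1)^(i+j)·(minor ij) (rows/columns in the sector order above):
  C_11 = (0.95)(0.85) − (-0.45)(-0.15) = 0.7400
  C_12 = −[(-0.35)(0.85) − (-0.45)(-0.25)] = 0.4100
  C_13 = (-0.35)(-0.15) − (0.95)(-0.25) = 0.2900
  C_21 = −[(-0.20)(0.85) − (-0.25)(-0.15)] = 0.2075
  C_22 = (1.00)(0.85) − (-0.25)(-0.25) = 0.7875
  C_23 = −[(1.00)(-0.15) − (-0.20)(-0.25)] = 0.2000
  C_31 = (-0.20)(-0.45) − (-0.25)(0.95) = 0.3275
  C_32 = −[(1.00)(-0.45) − (-0.25)(-0.35)] = 0.5375
  C_33 = (1.00)(0.95) − (-0.20)(-0.35) = 0.8800
det(I−A) = Σ_j (I−A)_1j·C_1j = (1.00)(0.7400) + (-0.20)(0.4100) + (-0.25)(0.2900) = 0.5855
adj(I−A) = Cᵀ =
  [ 0.7400   0.2075   0.3275]
  [ 0.4100   0.7875   0.5375]
  [ 0.2900   0.2000   0.8800]
(I − A)⁻¹ = adj(I−A) / det(I−A) ≈
  [   1.2639     0.3544     0.5594]
  [   0.7003     1.3450     0.9180]
  [   0.4953     0.3416     1.5030]
The output multiplier for sector j is the column-j sum of the Leontief inverse (I − A)⁻¹ = adj(I−A) / det(I−A).
Column E of adj(I−A): (0.3275, 0.5375, 0.8800); det(I−A) = 0.5855.
m_E = (0.3275 + 0.5375 + 0.8800) / 0.5855 = 1.745 / 0.5855 ≈ 2.980.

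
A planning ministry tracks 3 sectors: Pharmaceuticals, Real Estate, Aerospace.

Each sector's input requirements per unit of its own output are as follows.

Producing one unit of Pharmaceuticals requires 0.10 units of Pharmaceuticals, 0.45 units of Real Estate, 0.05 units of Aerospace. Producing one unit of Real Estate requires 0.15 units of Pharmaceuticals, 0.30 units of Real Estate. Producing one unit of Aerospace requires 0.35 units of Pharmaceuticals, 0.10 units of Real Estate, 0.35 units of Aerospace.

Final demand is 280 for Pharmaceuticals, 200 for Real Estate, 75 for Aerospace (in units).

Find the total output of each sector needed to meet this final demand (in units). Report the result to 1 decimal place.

I − A =
  [   0.90    -0.15    -0.35]
  [  -0.45     0.70    -0.10]
  [  -0.05     0.00     0.65]
Cofactors of I−A, C_ij = (−1)^(i+j)·(minor ij) (rows/columns in the sector order above):
  C_11 = (0.70)(0.65) − (-0.10)(0.00) = 0.4550
  C_12 = −[(-0.45)(0.65) − (-0.10)(-0.05)] = 0.2975
  C_13 = (-0.45)(0.00) − (0.70)(-0.05) = 0.0350
  C_21 = −[(-0.15)(0.65) − (-0.35)(0.00)] = 0.0975
  C_22 = (0.90)(0.65) − (-0.35)(-0.05) = 0.5675
  C_23 = −[(0.90)(0.00) − (-0.15)(-0.05)] = 0.0075
  C_31 = (-0.15)(-0.10) − (-0.35)(0.70) = 0.2600
  C_32 = −[(0.90)(-0.10) − (-0.35)(-0.45)] = 0.2475
  C_33 = (0.90)(0.70) − (-0.15)(-0.45) = 0.5625
det(I−A) = Σ_j (I−A)_1j·C_1j = (0.90)(0.4550) + (-0.15)(0.2975) + (-0.35)(0.0350) = 0.352625
adj(I−A) = Cᵀ =
  [ 0.4550   0.0975   0.2600]
  [ 0.2975   0.5675   0.2475]
  [ 0.0350   0.0075   0.5625]
(I − A)⁻¹ = adj(I−A) / det(I−A) ≈
  [   1.2903     0.2765     0.7373]
  [   0.8437     1.6094     0.7019]
  [   0.0993     0.0213     1.5952]
x = (I − A)⁻¹ d = adj(I−A)·d / det(I−A), with det(I−A) = 0.352625:
  x_P = (0.4550·280 + 0.0975·200 + 0.2600·75) / 0.352625 = 166.40 / 0.352625 ≈ 471.9
  x_R = (0.2975·280 + 0.5675·200 + 0.2475·75) / 0.352625 = 215.3625 / 0.352625 ≈ 610.7
  x_A = (0.0350·280 + 0.0075·200 + 0.5625·75) / 0.352625 = 53.4875 / 0.352625 ≈ 151.7

x_P = 471.9, x_R = 610.7, x_A = 151.7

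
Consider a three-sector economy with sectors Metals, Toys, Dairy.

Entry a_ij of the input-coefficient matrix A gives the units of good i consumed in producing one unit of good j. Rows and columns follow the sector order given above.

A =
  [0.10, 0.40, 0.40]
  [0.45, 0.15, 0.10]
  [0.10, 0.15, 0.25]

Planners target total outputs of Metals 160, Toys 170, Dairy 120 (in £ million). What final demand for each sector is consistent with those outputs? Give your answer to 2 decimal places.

d_M = 28.00, d_T = 60.50, d_D = 48.50

I − A =
  [   0.90    -0.40    -0.40]
  [  -0.45     0.85    -0.10]
  [  -0.10    -0.15     0.75]
d = (I − A) x:
  d_M = (+0.90)·160 + (-0.40)·170 + (-0.40)·120 = 28.00
  d_T = (-0.45)·160 + (+0.85)·170 + (-0.10)·120 = 60.50
  d_D = (-0.10)·160 + (-0.15)·170 + (+0.75)·120 = 48.50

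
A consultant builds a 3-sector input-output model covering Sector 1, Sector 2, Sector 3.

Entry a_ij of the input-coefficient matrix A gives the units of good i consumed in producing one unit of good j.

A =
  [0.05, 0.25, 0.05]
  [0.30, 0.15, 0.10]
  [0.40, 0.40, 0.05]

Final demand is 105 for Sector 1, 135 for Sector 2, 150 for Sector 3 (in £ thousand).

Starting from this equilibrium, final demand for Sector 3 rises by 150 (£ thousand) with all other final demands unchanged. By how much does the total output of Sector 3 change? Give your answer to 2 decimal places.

I − A =
  [   0.95    -0.25    -0.05]
  [  -0.30     0.85    -0.10]
  [  -0.40    -0.40     0.95]
Cofactors of I−A, C_ij = (−1)^(i+j)·(minor ij) (rows/columns in the sector order above):
  C_11 = (0.85)(0.95) − (-0.10)(-0.40) = 0.7675
  C_12 = −[(-0.30)(0.95) − (-0.10)(-0.40)] = 0.3250
  C_13 = (-0.30)(-0.40) − (0.85)(-0.40) = 0.4600
  C_21 = −[(-0.25)(0.95) − (-0.05)(-0.40)] = 0.2575
  C_22 = (0.95)(0.95) − (-0.05)(-0.40) = 0.8825
  C_23 = −[(0.95)(-0.40) − (-0.25)(-0.40)] = 0.4800
  C_31 = (-0.25)(-0.10) − (-0.05)(0.85) = 0.0675
  C_32 = −[(0.95)(-0.10) − (-0.05)(-0.30)] = 0.1100
  C_33 = (0.95)(0.85) − (-0.25)(-0.30) = 0.7325
det(I−A) = Σ_j (I−A)_1j·C_1j = (0.95)(0.7675) + (-0.25)(0.3250) + (-0.05)(0.4600) = 0.624875
adj(I−A) = Cᵀ =
  [ 0.7675   0.2575   0.0675]
  [ 0.3250   0.8825   0.1100]
  [ 0.4600   0.4800   0.7325]
(I − A)⁻¹ = adj(I−A) / det(I−A) ≈
  [   1.2282     0.4121     0.1080]
  [   0.5201     1.4123     0.1760]
  [   0.7361     0.7682     1.1722]
Δx = (I − A)⁻¹ Δd with Δd having +150 in the Sector 3 component and 0 elsewhere.
So Δx_3 = L_33 · (+150), where L_33 = adj(I−A)_33 / det(I−A) = 0.7325 / 0.624875.
Δx_3 = 0.7325 × (+150) / 0.624875 = 109.875 / 0.624875 ≈ 175.84.

Δx_3 = 175.84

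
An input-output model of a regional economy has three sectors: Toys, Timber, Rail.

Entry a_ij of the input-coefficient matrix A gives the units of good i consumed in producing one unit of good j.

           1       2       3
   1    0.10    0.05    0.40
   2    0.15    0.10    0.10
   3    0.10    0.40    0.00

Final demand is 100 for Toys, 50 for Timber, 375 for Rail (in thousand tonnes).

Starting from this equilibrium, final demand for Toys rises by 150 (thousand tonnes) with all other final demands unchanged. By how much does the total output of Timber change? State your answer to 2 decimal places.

I − A =
  [   0.90    -0.05    -0.40]
  [  -0.15     0.90    -0.10]
  [  -0.10    -0.40     1.00]
Cofactors of I−A, C_ij = (−1)^(i+j)·(minor ij) (rows/columns in the sector order above):
  C_11 = (0.90)(1.00) − (-0.10)(-0.40) = 0.8600
  C_12 = −[(-0.15)(1.00) − (-0.10)(-0.10)] = 0.1600
  C_13 = (-0.15)(-0.40) − (0.90)(-0.10) = 0.1500
  C_21 = −[(-0.05)(1.00) − (-0.40)(-0.40)] = 0.2100
  C_22 = (0.90)(1.00) − (-0.40)(-0.10) = 0.8600
  C_23 = −[(0.90)(-0.40) − (-0.05)(-0.10)] = 0.3650
  C_31 = (-0.05)(-0.10) − (-0.40)(0.90) = 0.3650
  C_32 = −[(0.90)(-0.10) − (-0.40)(-0.15)] = 0.1500
  C_33 = (0.90)(0.90) − (-0.05)(-0.15) = 0.8025
det(I−A) = Σ_j (I−A)_1j·C_1j = (0.90)(0.8600) + (-0.05)(0.1600) + (-0.40)(0.1500) = 0.7060
adj(I−A) = Cᵀ =
  [ 0.8600   0.2100   0.3650]
  [ 0.1600   0.8600   0.1500]
  [ 0.1500   0.3650   0.8025]
(I − A)⁻¹ = adj(I−A) / det(I−A) ≈
  [   1.2181     0.2975     0.5170]
  [   0.2266     1.2181     0.2125]
  [   0.2125     0.5170     1.1367]
Δx = (I − A)⁻¹ Δd with Δd having +150 in the Toys component and 0 elsewhere.
So Δx_2 = L_21 · (+150), where L_21 = adj(I−A)_21 / det(I−A) = 0.1600 / 0.7060.
Δx_2 = 0.1600 × (+150) / 0.7060 = 24.00 / 0.7060 ≈ 33.99.

Δx_2 = 33.99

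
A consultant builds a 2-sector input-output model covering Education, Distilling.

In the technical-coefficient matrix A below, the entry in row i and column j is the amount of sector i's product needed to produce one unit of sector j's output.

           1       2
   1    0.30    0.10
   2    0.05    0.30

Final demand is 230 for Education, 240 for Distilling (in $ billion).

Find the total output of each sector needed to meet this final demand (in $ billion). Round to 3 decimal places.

x_1 = 381.443, x_2 = 370.103

I − A =
  [   0.70    -0.10]
  [  -0.05     0.70]
det(I−A) = (0.70)(0.70) − (-0.10)(-0.05) = 0.4850
adj(I−A) = [[0.70, 0.10], [0.05, 0.70]]
(I − A)⁻¹ = adj(I−A) / det(I−A) ≈
  [   1.4433     0.2062]
  [   0.1031     1.4433]
x = (I − A)⁻¹ d = adj(I−A)·d / det(I−A), with det(I−A) = 0.4850:
  x_1 = (0.70·230 + 0.10·240) / 0.4850 = 185.00 / 0.4850 ≈ 381.443
  x_2 = (0.05·230 + 0.70·240) / 0.4850 = 179.50 / 0.4850 ≈ 370.103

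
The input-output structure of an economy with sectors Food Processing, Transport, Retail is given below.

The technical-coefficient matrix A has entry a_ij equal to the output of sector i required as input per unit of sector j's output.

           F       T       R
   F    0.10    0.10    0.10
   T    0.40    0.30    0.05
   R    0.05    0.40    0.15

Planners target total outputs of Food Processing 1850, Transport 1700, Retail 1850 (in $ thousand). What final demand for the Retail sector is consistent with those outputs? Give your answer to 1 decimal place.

I − A =
  [   0.90    -0.10    -0.10]
  [  -0.40     0.70    -0.05]
  [  -0.05    -0.40     0.85]
d = (I − A) x:
  d_F = (+0.90)·1850 + (-0.10)·1700 + (-0.10)·1850 = 1310.0
  d_T = (-0.40)·1850 + (+0.70)·1700 + (-0.05)·1850 = 357.5
  d_R = (-0.05)·1850 + (-0.40)·1700 + (+0.85)·1850 = 800.0

d_R = 800.0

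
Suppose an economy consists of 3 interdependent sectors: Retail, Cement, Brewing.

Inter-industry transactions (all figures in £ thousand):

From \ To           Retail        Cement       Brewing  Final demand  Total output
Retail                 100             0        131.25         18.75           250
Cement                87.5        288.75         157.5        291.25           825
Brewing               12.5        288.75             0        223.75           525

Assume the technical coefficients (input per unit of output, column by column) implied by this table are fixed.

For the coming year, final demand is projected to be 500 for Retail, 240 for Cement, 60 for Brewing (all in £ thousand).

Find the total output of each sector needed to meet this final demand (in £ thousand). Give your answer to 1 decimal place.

Technical coefficients a_ij = z_ij / X_j:
  a_RR = 100/250 = 0.40, a_CR = 87.5/250 = 0.35, a_BR = 12.5/250 = 0.05
  a_RC = 0/825 = 0.00, a_CC = 288.75/825 = 0.35, a_BC = 288.75/825 = 0.35
  a_RB = 131.25/525 = 0.25, a_CB = 157.5/525 = 0.30, a_BB = 0/525 = 0.00
I − A =
  [   0.60     0.00    -0.25]
  [  -0.35     0.65    -0.30]
  [  -0.05    -0.35     1.00]
Cofactors of I−A, C_ij = (−1)^(i+j)·(minor ij) (rows/columns in the sector order above):
  C_11 = (0.65)(1.00) − (-0.30)(-0.35) = 0.5450
  C_12 = −[(-0.35)(1.00) − (-0.30)(-0.05)] = 0.3650
  C_13 = (-0.35)(-0.35) − (0.65)(-0.05) = 0.1550
  C_21 = −[(0.00)(1.00) − (-0.25)(-0.35)] = 0.0875
  C_22 = (0.60)(1.00) − (-0.25)(-0.05) = 0.5875
  C_23 = −[(0.60)(-0.35) − (0.00)(-0.05)] = 0.2100
  C_31 = (0.00)(-0.30) − (-0.25)(0.65) = 0.1625
  C_32 = −[(0.60)(-0.30) − (-0.25)(-0.35)] = 0.2675
  C_33 = (0.60)(0.65) − (0.00)(-0.35) = 0.3900
det(I−A) = Σ_j (I−A)_1j·C_1j = (0.60)(0.5450) + (0.00)(0.3650) + (-0.25)(0.1550) = 0.28825
adj(I−A) = Cᵀ =
  [ 0.5450   0.0875   0.1625]
  [ 0.3650   0.5875   0.2675]
  [ 0.1550   0.2100   0.3900]
(I − A)⁻¹ = adj(I−A) / det(I−A) ≈
  [   1.8907     0.3036     0.5637]
  [   1.2663     2.0382     0.9280]
  [   0.5377     0.7285     1.3530]
x = (I − A)⁻¹ d = adj(I−A)·d / det(I−A), with det(I−A) = 0.28825:
  x_R = (0.5450·500 + 0.0875·240 + 0.1625·60) / 0.28825 = 303.25 / 0.28825 ≈ 1052.0
  x_C = (0.3650·500 + 0.5875·240 + 0.2675·60) / 0.28825 = 339.55 / 0.28825 ≈ 1178.0
  x_B = (0.1550·500 + 0.2100·240 + 0.3900·60) / 0.28825 = 151.30 / 0.28825 ≈ 524.9

x_R = 1052.0, x_C = 1178.0, x_B = 524.9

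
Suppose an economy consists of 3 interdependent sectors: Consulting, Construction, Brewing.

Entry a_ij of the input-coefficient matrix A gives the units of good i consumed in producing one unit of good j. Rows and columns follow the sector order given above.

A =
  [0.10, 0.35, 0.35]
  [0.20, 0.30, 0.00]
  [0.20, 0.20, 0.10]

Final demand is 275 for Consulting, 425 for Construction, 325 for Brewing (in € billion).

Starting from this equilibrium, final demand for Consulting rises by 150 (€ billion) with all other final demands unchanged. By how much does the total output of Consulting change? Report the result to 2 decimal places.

Δx_1 = 214.29

I − A =
  [   0.90    -0.35    -0.35]
  [  -0.20     0.70     0.00]
  [  -0.20    -0.20     0.90]
Cofactors of I−A, C_ij = (−1)^(i+j)·(minor ij) (rows/columns in the sector order above):
  C_11 = (0.70)(0.90) − (0.00)(-0.20) = 0.6300
  C_12 = −[(-0.20)(0.90) − (0.00)(-0.20)] = 0.1800
  C_13 = (-0.20)(-0.20) − (0.70)(-0.20) = 0.1800
  C_21 = −[(-0.35)(0.90) − (-0.35)(-0.20)] = 0.3850
  C_22 = (0.90)(0.90) − (-0.35)(-0.20) = 0.7400
  C_23 = −[(0.90)(-0.20) − (-0.35)(-0.20)] = 0.2500
  C_31 = (-0.35)(0.00) − (-0.35)(0.70) = 0.2450
  C_32 = −[(0.90)(0.00) − (-0.35)(-0.20)] = 0.0700
  C_33 = (0.90)(0.70) − (-0.35)(-0.20) = 0.5600
det(I−A) = Σ_j (I−A)_1j·C_1j = (0.90)(0.6300) + (-0.35)(0.1800) + (-0.35)(0.1800) = 0.4410
adj(I−A) = Cᵀ =
  [ 0.6300   0.3850   0.2450]
  [ 0.1800   0.7400   0.0700]
  [ 0.1800   0.2500   0.5600]
(I − A)⁻¹ = adj(I−A) / det(I−A) ≈
  [   1.4286     0.8730     0.5556]
  [   0.4082     1.6780     0.1587]
  [   0.4082     0.5669     1.2698]
Δx = (I − A)⁻¹ Δd with Δd having +150 in the Consulting component and 0 elsewhere.
So Δx_1 = L_11 · (+150), where L_11 = adj(I−A)_11 / det(I−A) = 0.6300 / 0.4410.
Δx_1 = 0.6300 × (+150) / 0.4410 = 94.50 / 0.4410 ≈ 214.29.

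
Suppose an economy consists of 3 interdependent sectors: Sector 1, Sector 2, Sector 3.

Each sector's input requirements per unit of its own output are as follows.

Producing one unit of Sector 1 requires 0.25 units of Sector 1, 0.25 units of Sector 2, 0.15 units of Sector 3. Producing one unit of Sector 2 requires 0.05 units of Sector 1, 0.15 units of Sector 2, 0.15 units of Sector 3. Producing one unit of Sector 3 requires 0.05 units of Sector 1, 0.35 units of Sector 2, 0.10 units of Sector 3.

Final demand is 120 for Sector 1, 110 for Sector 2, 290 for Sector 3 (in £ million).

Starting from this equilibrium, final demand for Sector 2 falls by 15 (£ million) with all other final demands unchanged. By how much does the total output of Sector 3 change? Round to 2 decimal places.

Δx_3 = -3.51

I − A =
  [   0.75    -0.05    -0.05]
  [  -0.25     0.85    -0.35]
  [  -0.15    -0.15     0.90]
Cofactors of I−A, C_ij = (−1)^(i+j)·(minor ij) (rows/columns in the sector order above):
  C_11 = (0.85)(0.90) − (-0.35)(-0.15) = 0.7125
  C_12 = −[(-0.25)(0.90) − (-0.35)(-0.15)] = 0.2775
  C_13 = (-0.25)(-0.15) − (0.85)(-0.15) = 0.1650
  C_21 = −[(-0.05)(0.90) − (-0.05)(-0.15)] = 0.0525
  C_22 = (0.75)(0.90) − (-0.05)(-0.15) = 0.6675
  C_23 = −[(0.75)(-0.15) − (-0.05)(-0.15)] = 0.1200
  C_31 = (-0.05)(-0.35) − (-0.05)(0.85) = 0.0600
  C_32 = −[(0.75)(-0.35) − (-0.05)(-0.25)] = 0.2750
  C_33 = (0.75)(0.85) − (-0.05)(-0.25) = 0.6250
det(I−A) = Σ_j (I−A)_1j·C_1j = (0.75)(0.7125) + (-0.05)(0.2775) + (-0.05)(0.1650) = 0.51225
adj(I−A) = Cᵀ =
  [ 0.7125   0.0525   0.0600]
  [ 0.2775   0.6675   0.2750]
  [ 0.1650   0.1200   0.6250]
(I − A)⁻¹ = adj(I−A) / det(I−A) ≈
  [   1.3909     0.1025     0.1171]
  [   0.5417     1.3031     0.5368]
  [   0.3221     0.2343     1.2201]
Δx = (I − A)⁻¹ Δd with Δd having -15 in the Sector 2 component and 0 elsewhere.
So Δx_3 = L_32 · (-15), where L_32 = adj(I−A)_32 / det(I−A) = 0.1200 / 0.51225.
Δx_3 = 0.1200 × (-15) / 0.51225 = -1.80 / 0.51225 ≈ -3.51.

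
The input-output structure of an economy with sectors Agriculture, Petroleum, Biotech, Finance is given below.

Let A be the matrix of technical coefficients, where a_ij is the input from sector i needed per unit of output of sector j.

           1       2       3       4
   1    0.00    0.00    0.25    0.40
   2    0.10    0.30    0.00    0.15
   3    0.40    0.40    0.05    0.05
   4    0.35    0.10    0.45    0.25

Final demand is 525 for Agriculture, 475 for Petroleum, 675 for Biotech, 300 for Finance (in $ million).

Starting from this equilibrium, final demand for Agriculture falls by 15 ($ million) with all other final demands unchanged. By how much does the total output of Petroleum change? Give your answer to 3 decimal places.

I − A =
  [   1.00     0.00    -0.25    -0.40]
  [  -0.10     0.70     0.00    -0.15]
  [  -0.40    -0.40     0.95    -0.05]
  [  -0.35    -0.10    -0.45     0.75]
Compute the cofactors C_ij = (−1)^(i+j)·(3×3 minor ij) of I−A; the adjugate is their transpose:
adj(I−A) = Cᵀ =
  [ 0.441750   0.186250   0.253500   0.289750]
  [ 0.145875   0.405625   0.117375   0.166750]
  [ 0.267750   0.265000   0.408000   0.223000]
  [ 0.386250   0.300000   0.378750   0.585000]
det(I−A) = Σ_j (I−A)_1j·C_1j = (1.00)(0.441750) + (0.00)(0.145875) + (-0.25)(0.267750) + (-0.40)(0.386250) = 0.2203125
(I − A)⁻¹ = adj(I−A) / det(I−A) ≈
  [   2.0051     0.8454     1.1506     1.3152]
  [   0.6621     1.8411     0.5328     0.7569]
  [   1.2153     1.2028     1.8519     1.0122]
  [   1.7532     1.3617     1.7191     2.6553]
Δx = (I − A)⁻¹ Δd with Δd having -15 in the Agriculture component and 0 elsewhere.
So Δx_2 = L_21 · (-15), where L_21 = adj(I−A)_21 / det(I−A) = 0.145875 / 0.2203125.
Δx_2 = 0.145875 × (-15) / 0.2203125 = -2.188125 / 0.2203125 ≈ -9.932.

Δx_2 = -9.932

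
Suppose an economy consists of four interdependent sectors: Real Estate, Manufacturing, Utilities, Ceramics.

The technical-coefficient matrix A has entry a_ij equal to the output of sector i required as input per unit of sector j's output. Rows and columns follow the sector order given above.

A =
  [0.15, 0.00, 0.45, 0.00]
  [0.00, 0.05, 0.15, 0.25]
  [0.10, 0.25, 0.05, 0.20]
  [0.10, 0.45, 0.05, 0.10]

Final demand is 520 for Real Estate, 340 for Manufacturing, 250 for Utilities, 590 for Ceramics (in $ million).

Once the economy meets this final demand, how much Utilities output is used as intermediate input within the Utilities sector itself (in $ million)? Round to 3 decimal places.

I − A =
  [   0.85     0.00    -0.45     0.00]
  [   0.00     0.95    -0.15    -0.25]
  [  -0.10    -0.25     0.95    -0.20]
  [  -0.10    -0.45    -0.05     0.90]
Compute the cofactors C_ij = (−1)^(i+j)·(3×3 minor ij) of I−A; the adjugate is their transpose:
adj(I−A) = Cᵀ =
  [ 0.645500   0.141750   0.334125   0.113625]
  [ 0.041500   0.668750   0.136625   0.216125]
  [ 0.099500   0.267750   0.631125   0.214625]
  [ 0.098000   0.365000   0.140500   0.692500]
det(I−A) = Σ_j (I−A)_1j·C_1j = (0.85)(0.645500) + (0.00)(0.041500) + (-0.45)(0.099500) + (0.00)(0.098000) = 0.5039
(I − A)⁻¹ = adj(I−A) / det(I−A) ≈
  [   1.2810     0.2813     0.6631     0.2255]
  [   0.0824     1.3271     0.2711     0.4289]
  [   0.1975     0.5314     1.2525     0.4259]
  [   0.1945     0.7244     0.2788     1.3743]
First solve x = (I − A)⁻¹ d = adj(I−A)·d / det(I−A); in particular x_U = (0.099500·520 + 0.267750·340 + 0.631125·250 + 0.214625·590) / 0.5039 = 427.185 / 0.5039 ≈ 847.75749.
Intermediate flow from U to U: z_UU = a_UU · x_U = 0.05 × 427.185 / 0.5039 = 21.35925 / 0.5039 ≈ 42.388.

z_UU = 42.388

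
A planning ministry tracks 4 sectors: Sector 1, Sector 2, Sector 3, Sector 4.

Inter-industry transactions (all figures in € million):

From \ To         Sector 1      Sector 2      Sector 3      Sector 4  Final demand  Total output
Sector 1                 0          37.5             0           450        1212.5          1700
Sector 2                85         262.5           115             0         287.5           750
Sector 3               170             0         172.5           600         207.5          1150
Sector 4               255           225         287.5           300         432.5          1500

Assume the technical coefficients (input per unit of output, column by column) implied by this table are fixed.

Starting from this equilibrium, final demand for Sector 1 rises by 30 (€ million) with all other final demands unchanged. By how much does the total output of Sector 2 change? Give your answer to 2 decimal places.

Δx_2 = 3.93

Technical coefficients a_ij = z_ij / X_j:
  a_11 = 0/1700 = 0.00, a_21 = 85/1700 = 0.05, a_31 = 170/1700 = 0.10, a_41 = 255/1700 = 0.15
  a_12 = 37.5/750 = 0.05, a_22 = 262.5/750 = 0.35, a_32 = 0/750 = 0.00, a_42 = 225/750 = 0.30
  a_13 = 0/1150 = 0.00, a_23 = 115/1150 = 0.10, a_33 = 172.5/1150 = 0.15, a_43 = 287.5/1150 = 0.25
  a_14 = 450/1500 = 0.30, a_24 = 0/1500 = 0.00, a_34 = 600/1500 = 0.40, a_44 = 300/1500 = 0.20
I − A =
  [   1.00    -0.05     0.00    -0.30]
  [  -0.05     0.65    -0.10     0.00]
  [  -0.10     0.00     0.85    -0.40]
  [  -0.15    -0.30    -0.25     0.80]
Compute the cofactors C_ij = (−1)^(i+j)·(3×3 minor ij) of I−A; the adjugate is their transpose:
adj(I−A) = Cᵀ =
  [ 0.365000   0.105500   0.061750   0.167750]
  [ 0.043000   0.534250   0.079250   0.055750]
  [ 0.097000   0.136000   0.484250   0.278500]
  [ 0.114875   0.262625   0.192625   0.549875]
det(I−A) = Σ_j (I−A)_1j·C_1j = (1.00)(0.365000) + (-0.05)(0.043000) + (0.00)(0.097000) + (-0.30)(0.114875) = 0.3283875
(I − A)⁻¹ = adj(I−A) / det(I−A) ≈
  [   1.1115     0.3213     0.1880     0.5108]
  [   0.1309     1.6269     0.2413     0.1698]
  [   0.2954     0.4141     1.4746     0.8481]
  [   0.3498     0.7997     0.5866     1.6745]
Δx = (I − A)⁻¹ Δd with Δd having +30 in the Sector 1 component and 0 elsewhere.
So Δx_2 = L_21 · (+30), where L_21 = adj(I−A)_21 / det(I−A) = 0.043000 / 0.3283875.
Δx_2 = 0.043000 × (+30) / 0.3283875 = 1.29 / 0.3283875 ≈ 3.93.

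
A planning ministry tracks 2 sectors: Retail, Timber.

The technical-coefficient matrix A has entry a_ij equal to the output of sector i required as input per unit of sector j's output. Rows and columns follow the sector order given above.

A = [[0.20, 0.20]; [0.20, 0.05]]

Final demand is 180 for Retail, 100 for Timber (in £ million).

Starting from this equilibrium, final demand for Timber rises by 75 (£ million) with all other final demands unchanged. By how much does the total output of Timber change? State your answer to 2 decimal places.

Δx_2 = 83.33

I − A =
  [   0.80    -0.20]
  [  -0.20     0.95]
det(I−A) = (0.80)(0.95) − (-0.20)(-0.20) = 0.7200
adj(I−A) = [[0.95, 0.20], [0.20, 0.80]]
(I − A)⁻¹ = adj(I−A) / det(I−A) ≈
  [   1.3194     0.2778]
  [   0.2778     1.1111]
Δx = (I − A)⁻¹ Δd with Δd having +75 in the Timber component and 0 elsewhere.
So Δx_2 = L_22 · (+75), where L_22 = adj(I−A)_22 / det(I−A) = 0.80 / 0.7200.
Δx_2 = 0.80 × (+75) / 0.7200 = 60.00 / 0.7200 ≈ 83.33.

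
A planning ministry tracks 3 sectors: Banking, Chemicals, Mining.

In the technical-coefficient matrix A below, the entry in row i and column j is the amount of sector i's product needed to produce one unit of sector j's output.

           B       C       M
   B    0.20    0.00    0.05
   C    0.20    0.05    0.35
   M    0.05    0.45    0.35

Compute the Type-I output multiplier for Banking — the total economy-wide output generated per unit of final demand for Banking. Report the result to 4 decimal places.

I − A =
  [   0.80     0.00    -0.05]
  [  -0.20     0.95    -0.35]
  [  -0.05    -0.45     0.65]
Cofactors of I−A, C_ij = (−1)^(i+j)·(minor ij) (rows/columns in the sector order above):
  C_11 = (0.95)(0.65) − (-0.35)(-0.45) = 0.4600
  C_12 = −[(-0.20)(0.65) − (-0.35)(-0.05)] = 0.1475
  C_13 = (-0.20)(-0.45) − (0.95)(-0.05) = 0.1375
  C_21 = −[(0.00)(0.65) − (-0.05)(-0.45)] = 0.0225
  C_22 = (0.80)(0.65) − (-0.05)(-0.05) = 0.5175
  C_23 = −[(0.80)(-0.45) − (0.00)(-0.05)] = 0.3600
  C_31 = (0.00)(-0.35) − (-0.05)(0.95) = 0.0475
  C_32 = −[(0.80)(-0.35) − (-0.05)(-0.20)] = 0.2900
  C_33 = (0.80)(0.95) − (0.00)(-0.20) = 0.7600
det(I−A) = Σ_j (I−A)_1j·C_1j = (0.80)(0.4600) + (0.00)(0.1475) + (-0.05)(0.1375) = 0.361125
adj(I−A) = Cᵀ =
  [ 0.4600   0.0225   0.0475]
  [ 0.1475   0.5175   0.2900]
  [ 0.1375   0.3600   0.7600]
(I − A)⁻¹ = adj(I−A) / det(I−A) ≈
  [   1.27380     0.06231     0.13153]
  [   0.40845     1.43302     0.80305]
  [   0.38075     0.99688     2.10453]
The output multiplier for sector j is the column-j sum of the Leontief inverse (I − A)⁻¹ = adj(I−A) / det(I−A).
Column B of adj(I−A): (0.4600, 0.1475, 0.1375); det(I−A) = 0.361125.
m_B = (0.4600 + 0.1475 + 0.1375) / 0.361125 = 0.745 / 0.361125 ≈ 2.0630.

m_B = 2.0630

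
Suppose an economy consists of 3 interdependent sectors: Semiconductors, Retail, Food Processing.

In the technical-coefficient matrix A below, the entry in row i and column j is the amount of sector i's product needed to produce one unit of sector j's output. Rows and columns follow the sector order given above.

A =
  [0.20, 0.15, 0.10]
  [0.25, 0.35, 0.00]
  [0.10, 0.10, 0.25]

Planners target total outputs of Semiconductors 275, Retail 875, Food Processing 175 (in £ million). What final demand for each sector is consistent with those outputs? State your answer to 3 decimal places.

I − A =
  [   0.80    -0.15    -0.10]
  [  -0.25     0.65     0.00]
  [  -0.10    -0.10     0.75]
d = (I − A) x:
  d_1 = (+0.80)·275 + (-0.15)·875 + (-0.10)·175 = 71.250
  d_2 = (-0.25)·275 + (+0.65)·875 + (+0.00)·175 = 500.000
  d_3 = (-0.10)·275 + (-0.10)·875 + (+0.75)·175 = 16.250

d_1 = 71.250, d_2 = 500.000, d_3 = 16.250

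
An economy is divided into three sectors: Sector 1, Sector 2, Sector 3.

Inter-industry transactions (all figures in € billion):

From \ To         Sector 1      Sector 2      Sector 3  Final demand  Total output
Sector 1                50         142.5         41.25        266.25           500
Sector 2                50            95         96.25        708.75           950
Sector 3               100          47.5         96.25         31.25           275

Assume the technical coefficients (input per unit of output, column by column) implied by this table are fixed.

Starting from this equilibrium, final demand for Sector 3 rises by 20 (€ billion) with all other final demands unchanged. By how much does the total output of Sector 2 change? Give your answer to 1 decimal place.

Technical coefficients a_ij = z_ij / X_j:
  a_11 = 50/500 = 0.10, a_21 = 50/500 = 0.10, a_31 = 100/500 = 0.20
  a_12 = 142.5/950 = 0.15, a_22 = 95/950 = 0.10, a_32 = 47.5/950 = 0.05
  a_13 = 41.25/275 = 0.15, a_23 = 96.25/275 = 0.35, a_33 = 96.25/275 = 0.35
I − A =
  [   0.90    -0.15    -0.15]
  [  -0.10     0.90    -0.35]
  [  -0.20    -0.05     0.65]
Cofactors of I−A, C_ij = (−1)^(i+j)·(minor ij) (rows/columns in the sector order above):
  C_11 = (0.90)(0.65) − (-0.35)(-0.05) = 0.5675
  C_12 = −[(-0.10)(0.65) − (-0.35)(-0.20)] = 0.1350
  C_13 = (-0.10)(-0.05) − (0.90)(-0.20) = 0.1850
  C_21 = −[(-0.15)(0.65) − (-0.15)(-0.05)] = 0.1050
  C_22 = (0.90)(0.65) − (-0.15)(-0.20) = 0.5550
  C_23 = −[(0.90)(-0.05) − (-0.15)(-0.20)] = 0.0750
  C_31 = (-0.15)(-0.35) − (-0.15)(0.90) = 0.1875
  C_32 = −[(0.90)(-0.35) − (-0.15)(-0.10)] = 0.3300
  C_33 = (0.90)(0.90) − (-0.15)(-0.10) = 0.7950
det(I−A) = Σ_j (I−A)_1j·C_1j = (0.90)(0.5675) + (-0.15)(0.1350) + (-0.15)(0.1850) = 0.46275
adj(I−A) = Cᵀ =
  [ 0.5675   0.1050   0.1875]
  [ 0.1350   0.5550   0.3300]
  [ 0.1850   0.0750   0.7950]
(I − A)⁻¹ = adj(I−A) / det(I−A) ≈
  [   1.2264     0.2269     0.4052]
  [   0.2917     1.1994     0.7131]
  [   0.3998     0.1621     1.7180]
Δx = (I − A)⁻¹ Δd with Δd having +20 in the Sector 3 component and 0 elsewhere.
So Δx_2 = L_23 · (+20), where L_23 = adj(I−A)_23 / det(I−A) = 0.3300 / 0.46275.
Δx_2 = 0.3300 × (+20) / 0.46275 = 6.60 / 0.46275 ≈ 14.3.

Δx_2 = 14.3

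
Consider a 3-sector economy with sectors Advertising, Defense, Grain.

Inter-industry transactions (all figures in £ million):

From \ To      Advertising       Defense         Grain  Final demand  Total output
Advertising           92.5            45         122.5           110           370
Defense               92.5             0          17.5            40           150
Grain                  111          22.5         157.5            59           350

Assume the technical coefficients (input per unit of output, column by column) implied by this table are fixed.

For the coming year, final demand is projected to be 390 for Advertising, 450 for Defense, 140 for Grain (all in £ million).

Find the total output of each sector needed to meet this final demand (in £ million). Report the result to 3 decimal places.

x_1 = 1483.745, x_2 = 886.214, x_3 = 1305.556

Technical coefficients a_ij = z_ij / X_j:
  a_11 = 92.5/370 = 0.25, a_21 = 92.5/370 = 0.25, a_31 = 111/370 = 0.30
  a_12 = 45/150 = 0.30, a_22 = 0/150 = 0.00, a_32 = 22.5/150 = 0.15
  a_13 = 122.5/350 = 0.35, a_23 = 17.5/350 = 0.05, a_33 = 157.5/350 = 0.45
I − A =
  [   0.75    -0.30    -0.35]
  [  -0.25     1.00    -0.05]
  [  -0.30    -0.15     0.55]
Cofactors of I−A, C_ij = (−1)^(i+j)·(minor ij) (rows/columns in the sector order above):
  C_11 = (1.00)(0.55) − (-0.05)(-0.15) = 0.5425
  C_12 = −[(-0.25)(0.55) − (-0.05)(-0.30)] = 0.1525
  C_13 = (-0.25)(-0.15) − (1.00)(-0.30) = 0.3375
  C_21 = −[(-0.30)(0.55) − (-0.35)(-0.15)] = 0.2175
  C_22 = (0.75)(0.55) − (-0.35)(-0.30) = 0.3075
  C_23 = −[(0.75)(-0.15) − (-0.30)(-0.30)] = 0.2025
  C_31 = (-0.30)(-0.05) − (-0.35)(1.00) = 0.3650
  C_32 = −[(0.75)(-0.05) − (-0.35)(-0.25)] = 0.1250
  C_33 = (0.75)(1.00) − (-0.30)(-0.25) = 0.6750
det(I−A) = Σ_j (I−A)_1j·C_1j = (0.75)(0.5425) + (-0.30)(0.1525) + (-0.35)(0.3375) = 0.2430
adj(I−A) = Cᵀ =
  [ 0.5425   0.2175   0.3650]
  [ 0.1525   0.3075   0.1250]
  [ 0.3375   0.2025   0.6750]
(I − A)⁻¹ = adj(I−A) / det(I−A) ≈
  [   2.2325     0.8951     1.5021]
  [   0.6276     1.2654     0.5144]
  [   1.3889     0.8333     2.7778]
x = (I − A)⁻¹ d = adj(I−A)·d / det(I−A), with det(I−A) = 0.2430:
  x_1 = (0.5425·390 + 0.2175·450 + 0.3650·140) / 0.2430 = 360.55 / 0.2430 ≈ 1483.745
  x_2 = (0.1525·390 + 0.3075·450 + 0.1250·140) / 0.2430 = 215.35 / 0.2430 ≈ 886.214
  x_3 = (0.3375·390 + 0.2025·450 + 0.6750·140) / 0.2430 = 317.25 / 0.2430 ≈ 1305.556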